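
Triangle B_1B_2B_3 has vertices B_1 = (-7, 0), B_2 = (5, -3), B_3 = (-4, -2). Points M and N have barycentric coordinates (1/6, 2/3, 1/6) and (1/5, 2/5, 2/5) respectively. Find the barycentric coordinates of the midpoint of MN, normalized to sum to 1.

Since both coordinate triples sum to 1, the midpoint's barycentrics are the componentwise average.
(1/6+1/5)/2 = 11/60; similarly 8/15 and 17/60.

(11/60, 8/15, 17/60)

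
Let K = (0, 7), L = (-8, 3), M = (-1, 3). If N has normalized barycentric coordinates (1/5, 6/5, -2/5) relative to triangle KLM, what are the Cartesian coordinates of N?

(-46/5, 19/5)

N = (1/5)·K + (6/5)·L + (-2/5)·M.
x-coordinate: (1/5)·0 + (6/5)·(-8) + (-2/5)·(-1) = -46/5.
y-coordinate: (1/5)·7 + (6/5)·3 + (-2/5)·3 = 19/5.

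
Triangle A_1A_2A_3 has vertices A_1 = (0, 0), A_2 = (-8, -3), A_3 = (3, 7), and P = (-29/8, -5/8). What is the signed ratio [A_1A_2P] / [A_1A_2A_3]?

[A_1A_2A_3] = ½·(0·(-3−7) + (-8)·(7−0) + 3·(0−(-3))) = ½·(0 − 56 + 9) = -47/2.
[A_1A_2P] = ½·(0·(-3−(-5/8)) + (-8)·(-5/8−0) + (-29/8)·(0−(-3))) = ½·(0 + 5 − 87/8) = -47/16, so the ratio is (-47/16)/(-47/2) = 1/8.

1/8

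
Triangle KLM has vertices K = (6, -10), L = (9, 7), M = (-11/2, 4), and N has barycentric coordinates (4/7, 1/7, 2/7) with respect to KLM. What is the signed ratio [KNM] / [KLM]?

1/7

The signed ratio [KNM]/[KLM] equals the barycentric coordinate of N at vertex L, which is 1/7.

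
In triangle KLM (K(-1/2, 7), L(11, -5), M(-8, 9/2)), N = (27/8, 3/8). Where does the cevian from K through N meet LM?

Barycentric coordinates of N with respect to KLM: (1/4, 1/2, 1/4).
On side LM the K-coordinate is zero; dropping N's K-weight 1/4 and renormalizing the remaining 1/2 : 1/4 gives weights 2/3, 1/3 on L, M.
J = (2/3)·(11, -5) + (1/3)·(-8, 9/2) = (14/3, -11/6).

(14/3, -11/6)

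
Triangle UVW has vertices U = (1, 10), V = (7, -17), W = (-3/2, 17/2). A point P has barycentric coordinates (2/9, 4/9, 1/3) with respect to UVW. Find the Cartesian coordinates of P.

P = (2/9)·U + (4/9)·V + (1/3)·W.
x-coordinate: (2/9)·1 + (4/9)·7 + (1/3)·(-3/2) = 17/6.
y-coordinate: (2/9)·10 + (4/9)·(-17) + (1/3)·(17/2) = -5/2.

(17/6, -5/2)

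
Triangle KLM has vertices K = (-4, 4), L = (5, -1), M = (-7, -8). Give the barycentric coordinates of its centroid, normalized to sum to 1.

(1/3, 1/3, 1/3)

The centroid is the average of the vertices, so each weight is 1/3.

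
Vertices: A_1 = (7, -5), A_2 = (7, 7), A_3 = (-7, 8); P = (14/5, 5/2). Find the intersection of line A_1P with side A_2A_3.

Barycentric coordinates of P with respect to A_1A_2A_3: (2/5, 3/10, 3/10).
On side A_2A_3 the A_1-coordinate is zero; dropping P's A_1-weight 2/5 and renormalizing the remaining 3/10 : 3/10 gives weights 1/2, 1/2 on A_2, A_3.
Q = (1/2)·(7, 7) + (1/2)·(-7, 8) = (0, 15/2).

(0, 15/2)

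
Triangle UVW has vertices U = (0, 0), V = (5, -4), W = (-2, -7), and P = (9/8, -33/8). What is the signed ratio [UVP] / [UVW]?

3/8

[UVW] = ½·(0·(-4−(-7)) + 5·(-7−0) + (-2)·(0−(-4))) = ½·(0 − 35 − 8) = -43/2.
[UVP] = ½·(0·(-4−(-33/8)) + 5·(-33/8−0) + (9/8)·(0−(-4))) = ½·(0 − 165/8 + 9/2) = -129/16, so the ratio is (-129/16)/(-43/2) = 3/8.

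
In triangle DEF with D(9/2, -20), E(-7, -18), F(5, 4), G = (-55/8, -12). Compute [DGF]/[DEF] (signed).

[DEF] = ½·((9/2)·(-18−4) + (-7)·(4−(-20)) + 5·(-20−(-18))) = ½·(-99 − 168 − 10) = -277/2.
[DGF] = ½·((9/2)·(-12−4) + (-55/8)·(4−(-20)) + 5·(-20−(-12))) = ½·(-72 − 165 − 40) = -277/2, so the ratio is (-277/2)/(-277/2) = 1.

1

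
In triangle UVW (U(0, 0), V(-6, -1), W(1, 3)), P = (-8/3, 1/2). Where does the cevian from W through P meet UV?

Barycentric coordinates of P with respect to UVW: (1/6, 1/2, 1/3).
On side UV the W-coordinate is zero; dropping P's W-weight 1/3 and renormalizing the remaining 1/6 : 1/2 gives weights 1/4, 3/4 on U, V.
Q = (1/4)·(0, 0) + (3/4)·(-6, -1) = (-9/2, -3/4).

(-9/2, -3/4)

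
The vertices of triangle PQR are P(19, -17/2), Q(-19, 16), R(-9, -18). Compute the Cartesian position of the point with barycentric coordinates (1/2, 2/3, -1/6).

S = (1/2)·P + (2/3)·Q + (-1/6)·R.
x-coordinate: (1/2)·19 + (2/3)·(-19) + (-1/6)·(-9) = -5/3.
y-coordinate: (1/2)·(-17/2) + (2/3)·16 + (-1/6)·(-18) = 113/12.

(-5/3, 113/12)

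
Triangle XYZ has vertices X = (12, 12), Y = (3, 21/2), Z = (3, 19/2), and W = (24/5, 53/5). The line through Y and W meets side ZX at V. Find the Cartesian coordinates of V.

Barycentric coordinates of W with respect to XYZ: (1/5, 3/5, 1/5).
On side ZX the Y-coordinate is zero; dropping W's Y-weight 3/5 and renormalizing the remaining 1/5 : 1/5 gives weights 1/2, 1/2 on Z, X.
V = (1/2)·(3, 19/2) + (1/2)·(12, 12) = (15/2, 43/4).

(15/2, 43/4)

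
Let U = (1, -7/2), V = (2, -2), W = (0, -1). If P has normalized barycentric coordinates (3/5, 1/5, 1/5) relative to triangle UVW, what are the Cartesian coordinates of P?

(1, -27/10)

P = (3/5)·U + (1/5)·V + (1/5)·W.
x-coordinate: (3/5)·1 + (1/5)·2 + (1/5)·0 = 1.
y-coordinate: (3/5)·(-7/2) + (1/5)·(-2) + (1/5)·(-1) = -27/10.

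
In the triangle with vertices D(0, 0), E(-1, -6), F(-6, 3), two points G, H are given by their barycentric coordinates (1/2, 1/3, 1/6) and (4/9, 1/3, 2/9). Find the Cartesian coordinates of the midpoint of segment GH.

Barycentric coordinates of the midpoint are the average: (17/36, 1/3, 7/36).
Converting: (17/36)·D + (1/3)·E + (7/36)·F = (-3/2, -17/12).

(-3/2, -17/12)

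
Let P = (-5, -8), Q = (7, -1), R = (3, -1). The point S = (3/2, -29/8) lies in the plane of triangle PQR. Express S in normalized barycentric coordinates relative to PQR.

Signed area of the reference triangle: [PQR] = ½·((-5)·(-1−(-1)) + 7·(-1−(-8)) + 3·(-8−(-1))) = ½·(0 + 49 − 21) = 14.
[SQR] = ½·((3/2)·(-1−(-1)) + 7·(-1−(-29/8)) + 3·(-29/8−(-1))) = ½·(0 + 147/8 − 63/8) = 21/4, so the P-coordinate is (21/4)/14 = 3/8.
[PSR] = ½·((-5)·(-29/8−(-1)) + (3/2)·(-1−(-8)) + 3·(-8−(-29/8))) = ½·(105/8 + 21/2 − 105/8) = 21/4, so the Q-coordinate is 3/8.
[PQS] = ½·((-5)·(-1−(-29/8)) + 7·(-29/8−(-8)) + (3/2)·(-8−(-1))) = ½·(-105/8 + 245/8 − 21/2) = 7/2, so the R-coordinate is 1/4.

(3/8, 3/8, 1/4)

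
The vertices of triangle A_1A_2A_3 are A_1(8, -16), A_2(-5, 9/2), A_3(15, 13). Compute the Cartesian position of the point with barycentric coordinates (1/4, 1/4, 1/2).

(33/4, 29/8)

P = (1/4)·A_1 + (1/4)·A_2 + (1/2)·A_3.
x-coordinate: (1/4)·8 + (1/4)·(-5) + (1/2)·15 = 33/4.
y-coordinate: (1/4)·(-16) + (1/4)·(9/2) + (1/2)·13 = 29/8.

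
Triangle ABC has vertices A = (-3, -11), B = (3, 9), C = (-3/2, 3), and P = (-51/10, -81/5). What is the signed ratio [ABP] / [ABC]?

[ABC] = ½·((-3)·(9−3) + 3·(3−(-11)) + (-3/2)·(-11−9)) = ½·(-18 + 42 + 30) = 27.
[ABP] = ½·((-3)·(9−(-81/5)) + 3·(-81/5−(-11)) + (-51/10)·(-11−9)) = ½·(-378/5 − 78/5 + 102) = 27/5, so the ratio is (27/5)/27 = 1/5.

1/5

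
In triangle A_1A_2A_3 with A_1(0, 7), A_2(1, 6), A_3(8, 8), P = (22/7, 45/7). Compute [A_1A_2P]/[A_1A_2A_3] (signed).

[A_1A_2A_3] = ½·(0·(6−8) + 1·(8−7) + 8·(7−6)) = ½·(0 + 1 + 8) = 9/2.
[A_1A_2P] = ½·(0·(6−(45/7)) + 1·(45/7−7) + (22/7)·(7−6)) = ½·(0 − 4/7 + 22/7) = 9/7, so the ratio is (9/7)/(9/2) = 2/7.

2/7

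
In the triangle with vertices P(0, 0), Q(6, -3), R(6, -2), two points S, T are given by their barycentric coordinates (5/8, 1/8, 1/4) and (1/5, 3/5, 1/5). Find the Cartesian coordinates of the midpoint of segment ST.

Barycentric coordinates of the midpoint are the average: (33/80, 29/80, 9/40).
Converting: (33/80)·P + (29/80)·Q + (9/40)·R = (141/40, -123/80).

(141/40, -123/80)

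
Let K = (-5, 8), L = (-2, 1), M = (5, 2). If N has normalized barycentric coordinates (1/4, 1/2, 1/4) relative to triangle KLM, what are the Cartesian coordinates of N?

N = (1/4)·K + (1/2)·L + (1/4)·M.
x-coordinate: (1/4)·(-5) + (1/2)·(-2) + (1/4)·5 = -1.
y-coordinate: (1/4)·8 + (1/2)·1 + (1/4)·2 = 3.

(-1, 3)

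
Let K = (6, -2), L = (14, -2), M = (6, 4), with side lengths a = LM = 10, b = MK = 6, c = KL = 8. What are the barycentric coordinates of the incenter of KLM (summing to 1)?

(5/12, 1/4, 1/3)

The incenter has barycentric coordinates proportional to the opposite side lengths: (10 : 6 : 8).
Normalizing by 10+6+8 = 24 gives (5/12, 1/4, 1/3).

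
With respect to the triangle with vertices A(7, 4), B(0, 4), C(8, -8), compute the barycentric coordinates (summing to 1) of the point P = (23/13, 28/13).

Signed area of the reference triangle: [ABC] = ½·(7·(4−(-8)) + 0·(-8−4) + 8·(4−4)) = ½·(84 + 0 + 0) = 42.
[PBC] = ½·((23/13)·(4−(-8)) + 0·(-8−(28/13)) + 8·(28/13−4)) = ½·(276/13 + 0 − 192/13) = 42/13, so the A-coordinate is (42/13)/42 = 1/13.
[APC] = ½·(7·(28/13−(-8)) + (23/13)·(-8−4) + 8·(4−(28/13))) = ½·(924/13 − 276/13 + 192/13) = 420/13, so the B-coordinate is 10/13.
[ABP] = ½·(7·(4−(28/13)) + 0·(28/13−4) + (23/13)·(4−4)) = ½·(168/13 + 0 + 0) = 84/13, so the C-coordinate is 2/13.
Check: 1/13 + 10/13 + 2/13 = 1.

(1/13, 10/13, 2/13)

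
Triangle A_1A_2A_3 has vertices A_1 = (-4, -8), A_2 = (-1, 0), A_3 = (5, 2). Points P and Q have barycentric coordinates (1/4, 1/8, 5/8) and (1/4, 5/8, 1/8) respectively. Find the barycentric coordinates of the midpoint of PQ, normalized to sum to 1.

Since both coordinate triples sum to 1, the midpoint's barycentrics are the componentwise average.
(1/4+1/4)/2 = 1/4; similarly 3/8 and 3/8.

(1/4, 3/8, 3/8)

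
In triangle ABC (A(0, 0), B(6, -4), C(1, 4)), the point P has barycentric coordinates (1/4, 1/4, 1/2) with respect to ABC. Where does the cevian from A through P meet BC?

Line AP meets BC where the A-coordinate vanishes; zeroing P's A-weight and renormalizing leaves B, C-weights 1/4 : 1/2 → (1/3, 2/3).
So Q = (1/3)·B + (2/3)·C = (8/3, 4/3).

(8/3, 4/3)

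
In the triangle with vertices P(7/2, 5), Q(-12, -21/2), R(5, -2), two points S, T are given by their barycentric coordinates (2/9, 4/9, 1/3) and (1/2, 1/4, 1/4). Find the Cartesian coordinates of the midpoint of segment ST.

(-13/9, -349/144)

Barycentric coordinates of the midpoint are the average: (13/36, 25/72, 7/24).
Converting: (13/36)·P + (25/72)·Q + (7/24)·R = (-13/9, -349/144).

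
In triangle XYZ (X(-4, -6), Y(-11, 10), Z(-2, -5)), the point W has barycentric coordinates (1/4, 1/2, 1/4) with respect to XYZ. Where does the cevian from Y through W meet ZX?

(-3, -11/2)

Line YW meets ZX where the Y-coordinate vanishes; zeroing W's Y-weight and renormalizing leaves Z, X-weights 1/4 : 1/4 → (1/2, 1/2).
So V = (1/2)·Z + (1/2)·X = (-3, -11/2).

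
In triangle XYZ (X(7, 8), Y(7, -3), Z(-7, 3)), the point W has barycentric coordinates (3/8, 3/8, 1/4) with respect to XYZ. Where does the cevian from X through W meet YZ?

Line XW meets YZ where the X-coordinate vanishes; zeroing W's X-weight and renormalizing leaves Y, Z-weights 3/8 : 1/4 → (3/5, 2/5).
So V = (3/5)·Y + (2/5)·Z = (7/5, -3/5).

(7/5, -3/5)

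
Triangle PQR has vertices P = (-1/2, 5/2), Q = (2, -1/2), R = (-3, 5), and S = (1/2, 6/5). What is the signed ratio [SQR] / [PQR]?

1/5

[PQR] = ½·((-1/2)·(-1/2−5) + 2·(5−(5/2)) + (-3)·(5/2−(-1/2))) = ½·(11/4 + 5 − 9) = -5/8.
[SQR] = ½·((1/2)·(-1/2−5) + 2·(5−(6/5)) + (-3)·(6/5−(-1/2))) = ½·(-11/4 + 38/5 − 51/10) = -1/8, so the ratio is (-1/8)/(-5/8) = 1/5.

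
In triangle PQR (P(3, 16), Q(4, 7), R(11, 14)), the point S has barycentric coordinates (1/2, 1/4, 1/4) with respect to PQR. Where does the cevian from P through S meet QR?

Line PS meets QR where the P-coordinate vanishes; zeroing S's P-weight and renormalizing leaves Q, R-weights 1/4 : 1/4 → (1/2, 1/2).
So T = (1/2)·Q + (1/2)·R = (15/2, 21/2).

(15/2, 21/2)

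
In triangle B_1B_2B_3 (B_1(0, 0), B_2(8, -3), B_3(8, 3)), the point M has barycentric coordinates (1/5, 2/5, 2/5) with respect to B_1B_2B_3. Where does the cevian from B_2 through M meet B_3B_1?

(16/3, 2)

Line B_2M meets B_3B_1 where the B_2-coordinate vanishes; zeroing M's B_2-weight and renormalizing leaves B_3, B_1-weights 2/5 : 1/5 → (2/3, 1/3).
So N = (2/3)·B_3 + (1/3)·B_1 = (16/3, 2).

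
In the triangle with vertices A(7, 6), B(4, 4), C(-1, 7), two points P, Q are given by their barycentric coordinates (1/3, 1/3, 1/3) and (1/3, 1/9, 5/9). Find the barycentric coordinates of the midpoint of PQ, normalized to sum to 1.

Since both coordinate triples sum to 1, the midpoint's barycentrics are the componentwise average.
(1/3+1/3)/2 = 1/3; similarly 2/9 and 4/9.

(1/3, 2/9, 4/9)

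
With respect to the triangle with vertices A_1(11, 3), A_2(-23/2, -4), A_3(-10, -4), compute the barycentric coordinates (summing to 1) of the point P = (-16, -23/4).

Signed area of the reference triangle: [A_1A_2A_3] = ½·(11·(-4−(-4)) + (-23/2)·(-4−3) + (-10)·(3−(-4))) = ½·(0 + 161/2 − 70) = 21/4.
[PA_2A_3] = ½·((-16)·(-4−(-4)) + (-23/2)·(-4−(-23/4)) + (-10)·(-23/4−(-4))) = ½·(0 − 161/8 + 35/2) = -21/16, so the A_1-coordinate is (-21/16)/(21/4) = -1/4.
[A_1PA_3] = ½·(11·(-23/4−(-4)) + (-16)·(-4−3) + (-10)·(3−(-23/4))) = ½·(-77/4 + 112 − 175/2) = 21/8, so the A_2-coordinate is 1/2.
[A_1A_2P] = ½·(11·(-4−(-23/4)) + (-23/2)·(-23/4−3) + (-16)·(3−(-4))) = ½·(77/4 + 805/8 − 112) = 63/16, so the A_3-coordinate is 3/4.
Check: -1/4 + 1/2 + 3/4 = 1.

(-1/4, 1/2, 3/4)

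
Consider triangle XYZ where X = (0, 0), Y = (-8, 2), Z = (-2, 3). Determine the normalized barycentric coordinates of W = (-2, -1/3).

(1, 1/3, -1/3)

Signed area of the reference triangle: [XYZ] = ½·(0·(2−3) + (-8)·(3−0) + (-2)·(0−2)) = ½·(0 − 24 + 4) = -10.
[WYZ] = ½·((-2)·(2−3) + (-8)·(3−(-1/3)) + (-2)·(-1/3−2)) = ½·(2 − 80/3 + 14/3) = -10, so the X-coordinate is (-10)/(-10) = 1.
[XWZ] = ½·(0·(-1/3−3) + (-2)·(3−0) + (-2)·(0−(-1/3))) = ½·(0 − 6 − 2/3) = -10/3, so the Y-coordinate is 1/3.
[XYW] = ½·(0·(2−(-1/3)) + (-8)·(-1/3−0) + (-2)·(0−2)) = ½·(0 + 8/3 + 4) = 10/3, so the Z-coordinate is -1/3.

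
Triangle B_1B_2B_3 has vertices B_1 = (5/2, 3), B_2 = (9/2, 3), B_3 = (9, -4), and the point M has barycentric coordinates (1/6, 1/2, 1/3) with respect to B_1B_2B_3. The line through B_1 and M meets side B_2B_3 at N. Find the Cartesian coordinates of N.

Line B_1M meets B_2B_3 where the B_1-coordinate vanishes; zeroing M's B_1-weight and renormalizing leaves B_2, B_3-weights 1/2 : 1/3 → (3/5, 2/5).
So N = (3/5)·B_2 + (2/5)·B_3 = (63/10, 1/5).

(63/10, 1/5)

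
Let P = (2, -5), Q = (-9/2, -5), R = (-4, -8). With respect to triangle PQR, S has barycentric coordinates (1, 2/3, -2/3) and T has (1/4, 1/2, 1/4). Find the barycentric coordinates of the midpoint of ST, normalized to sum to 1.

Since both coordinate triples sum to 1, the midpoint's barycentrics are the componentwise average.
(1+1/4)/2 = 5/8; similarly 7/12 and -5/24.

(5/8, 7/12, -5/24)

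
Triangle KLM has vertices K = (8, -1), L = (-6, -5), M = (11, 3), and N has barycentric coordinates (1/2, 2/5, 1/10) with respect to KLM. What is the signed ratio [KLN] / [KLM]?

The signed ratio [KLN]/[KLM] equals the barycentric coordinate of N at vertex M, which is 1/10.

1/10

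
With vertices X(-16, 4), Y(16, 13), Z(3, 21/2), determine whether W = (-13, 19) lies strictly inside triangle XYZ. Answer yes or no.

Barycentric coordinates of W: (-301/74, -531/74, 453/37).
The three coordinates are negative, negative, positive; a point is interior exactly when all three are positive.

no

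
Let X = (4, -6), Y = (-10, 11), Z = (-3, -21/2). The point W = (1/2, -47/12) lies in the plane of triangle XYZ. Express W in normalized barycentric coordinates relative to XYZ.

(2/3, 1/6, 1/6)

Signed area of the reference triangle: [XYZ] = ½·(4·(11−(-21/2)) + (-10)·(-21/2−(-6)) + (-3)·(-6−11)) = ½·(86 + 45 + 51) = 91.
[WYZ] = ½·((1/2)·(11−(-21/2)) + (-10)·(-21/2−(-47/12)) + (-3)·(-47/12−11)) = ½·(43/4 + 395/6 + 179/4) = 182/3, so the X-coordinate is (182/3)/91 = 2/3.
[XWZ] = ½·(4·(-47/12−(-21/2)) + (1/2)·(-21/2−(-6)) + (-3)·(-6−(-47/12))) = ½·(79/3 − 9/4 + 25/4) = 91/6, so the Y-coordinate is 1/6.
[XYW] = ½·(4·(11−(-47/12)) + (-10)·(-47/12−(-6)) + (1/2)·(-6−11)) = ½·(179/3 − 125/6 − 17/2) = 91/6, so the Z-coordinate is 1/6.
Check: 2/3 + 1/6 + 1/6 = 1.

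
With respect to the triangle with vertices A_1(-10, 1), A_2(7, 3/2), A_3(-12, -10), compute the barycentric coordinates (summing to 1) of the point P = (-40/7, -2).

(3/7, 2/7, 2/7)

Signed area of the reference triangle: [A_1A_2A_3] = ½·((-10)·(3/2−(-10)) + 7·(-10−1) + (-12)·(1−(3/2))) = ½·(-115 − 77 + 6) = -93.
[PA_2A_3] = ½·((-40/7)·(3/2−(-10)) + 7·(-10−(-2)) + (-12)·(-2−(3/2))) = ½·(-460/7 − 56 + 42) = -279/7, so the A_1-coordinate is (-279/7)/(-93) = 3/7.
[A_1PA_3] = ½·((-10)·(-2−(-10)) + (-40/7)·(-10−1) + (-12)·(1−(-2))) = ½·(-80 + 440/7 − 36) = -186/7, so the A_2-coordinate is 2/7.
[A_1A_2P] = ½·((-10)·(3/2−(-2)) + 7·(-2−1) + (-40/7)·(1−(3/2))) = ½·(-35 − 21 + 20/7) = -186/7, so the A_3-coordinate is 2/7.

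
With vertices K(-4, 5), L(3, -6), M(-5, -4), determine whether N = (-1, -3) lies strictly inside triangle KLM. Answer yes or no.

yes

Barycentric coordinates of N: (8/37, 35/74, 23/74).
The three coordinates are positive, positive, positive; a point is interior exactly when all three are positive.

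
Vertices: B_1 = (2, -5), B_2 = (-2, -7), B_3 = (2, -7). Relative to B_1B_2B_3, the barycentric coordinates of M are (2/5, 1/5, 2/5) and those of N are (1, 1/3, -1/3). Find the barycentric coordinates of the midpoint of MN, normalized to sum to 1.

(7/10, 4/15, 1/30)

Since both coordinate triples sum to 1, the midpoint's barycentrics are the componentwise average.
(2/5+1)/2 = 7/10; similarly 4/15 and 1/30.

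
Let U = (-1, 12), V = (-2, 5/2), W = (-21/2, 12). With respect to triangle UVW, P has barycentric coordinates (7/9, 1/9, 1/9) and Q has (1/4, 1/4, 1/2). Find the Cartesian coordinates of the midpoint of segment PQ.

(-49/12, 1481/144)

Barycentric coordinates of the midpoint are the average: (37/72, 13/72, 11/36).
Converting: (37/72)·U + (13/72)·V + (11/36)·W = (-49/12, 1481/144).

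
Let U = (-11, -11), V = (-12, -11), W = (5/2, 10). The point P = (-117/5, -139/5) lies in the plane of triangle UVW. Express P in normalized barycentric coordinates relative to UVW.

Signed area of the reference triangle: [UVW] = ½·((-11)·(-11−10) + (-12)·(10−(-11)) + (5/2)·(-11−(-11))) = ½·(231 − 252 + 0) = -21/2.
[PVW] = ½·((-117/5)·(-11−10) + (-12)·(10−(-139/5)) + (5/2)·(-139/5−(-11))) = ½·(2457/5 − 2268/5 − 42) = -21/10, so the U-coordinate is (-21/10)/(-21/2) = 1/5.
[UPW] = ½·((-11)·(-139/5−10) + (-117/5)·(10−(-11)) + (5/2)·(-11−(-139/5))) = ½·(2079/5 − 2457/5 + 42) = -84/5, so the V-coordinate is 8/5.
[UVP] = ½·((-11)·(-11−(-139/5)) + (-12)·(-139/5−(-11)) + (-117/5)·(-11−(-11))) = ½·(-924/5 + 1008/5 + 0) = 42/5, so the W-coordinate is -4/5.

(1/5, 8/5, -4/5)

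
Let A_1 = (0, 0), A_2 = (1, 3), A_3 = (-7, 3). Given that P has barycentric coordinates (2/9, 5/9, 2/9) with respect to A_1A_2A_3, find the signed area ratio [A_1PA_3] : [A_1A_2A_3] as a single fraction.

The signed ratio [A_1PA_3]/[A_1A_2A_3] equals the barycentric coordinate of P at vertex A_2, which is 5/9.

5/9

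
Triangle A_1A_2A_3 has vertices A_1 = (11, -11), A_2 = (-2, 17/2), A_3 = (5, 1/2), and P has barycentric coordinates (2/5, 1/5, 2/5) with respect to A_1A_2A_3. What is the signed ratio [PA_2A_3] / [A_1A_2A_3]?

The signed ratio [PA_2A_3]/[A_1A_2A_3] equals the barycentric coordinate of P at vertex A_1, which is 2/5.

2/5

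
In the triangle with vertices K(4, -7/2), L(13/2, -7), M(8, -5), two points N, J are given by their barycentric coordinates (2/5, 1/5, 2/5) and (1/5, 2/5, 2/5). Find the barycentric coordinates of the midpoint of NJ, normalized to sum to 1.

Since both coordinate triples sum to 1, the midpoint's barycentrics are the componentwise average.
(2/5+1/5)/2 = 3/10; similarly 3/10 and 2/5.

(3/10, 3/10, 2/5)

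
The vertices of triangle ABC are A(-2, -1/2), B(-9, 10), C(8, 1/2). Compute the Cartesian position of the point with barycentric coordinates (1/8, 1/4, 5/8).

(5/2, 11/4)

P = (1/8)·A + (1/4)·B + (5/8)·C.
x-coordinate: (1/8)·(-2) + (1/4)·(-9) + (5/8)·8 = 5/2.
y-coordinate: (1/8)·(-1/2) + (1/4)·10 + (5/8)·(1/2) = 11/4.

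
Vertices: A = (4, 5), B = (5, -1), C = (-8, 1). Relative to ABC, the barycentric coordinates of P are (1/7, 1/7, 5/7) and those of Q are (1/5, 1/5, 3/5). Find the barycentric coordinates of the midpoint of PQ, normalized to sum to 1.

Since both coordinate triples sum to 1, the midpoint's barycentrics are the componentwise average.
(1/7+1/5)/2 = 6/35; similarly 6/35 and 23/35.

(6/35, 6/35, 23/35)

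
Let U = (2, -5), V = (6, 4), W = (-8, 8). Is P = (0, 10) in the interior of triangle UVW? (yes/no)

Barycentric coordinates of P: (-30/71, 62/71, 39/71).
The three coordinates are negative, positive, positive; a point is interior exactly when all three are positive.

no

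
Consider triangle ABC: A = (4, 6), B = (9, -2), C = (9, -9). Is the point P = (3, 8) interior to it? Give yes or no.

no

Barycentric coordinates of P: (6/5, -1/7, -2/35).
The three coordinates are positive, negative, negative; a point is interior exactly when all three are positive.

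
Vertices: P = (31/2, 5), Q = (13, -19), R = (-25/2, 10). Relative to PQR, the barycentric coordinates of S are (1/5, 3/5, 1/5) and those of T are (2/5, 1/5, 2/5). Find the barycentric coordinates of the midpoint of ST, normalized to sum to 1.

(3/10, 2/5, 3/10)

Since both coordinate triples sum to 1, the midpoint's barycentrics are the componentwise average.
(1/5+2/5)/2 = 3/10; similarly 2/5 and 3/10.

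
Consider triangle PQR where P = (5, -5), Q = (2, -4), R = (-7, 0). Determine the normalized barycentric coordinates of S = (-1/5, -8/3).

Signed area of the reference triangle: [PQR] = ½·(5·(-4−0) + 2·(0−(-5)) + (-7)·(-5−(-4))) = ½·(-20 + 10 + 7) = -3/2.
[SQR] = ½·((-1/5)·(-4−0) + 2·(0−(-8/3)) + (-7)·(-8/3−(-4))) = ½·(4/5 + 16/3 − 28/3) = -8/5, so the P-coordinate is (-8/5)/(-3/2) = 16/15.
[PSR] = ½·(5·(-8/3−0) + (-1/5)·(0−(-5)) + (-7)·(-5−(-8/3))) = ½·(-40/3 − 1 + 49/3) = 1, so the Q-coordinate is -2/3.
[PQS] = ½·(5·(-4−(-8/3)) + 2·(-8/3−(-5)) + (-1/5)·(-5−(-4))) = ½·(-20/3 + 14/3 + 1/5) = -9/10, so the R-coordinate is 3/5.

(16/15, -2/3, 3/5)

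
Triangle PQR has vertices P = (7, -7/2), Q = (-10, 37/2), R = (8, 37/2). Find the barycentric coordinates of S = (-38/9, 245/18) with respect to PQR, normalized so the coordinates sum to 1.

(2/9, 2/3, 1/9)

Signed area of the reference triangle: [PQR] = ½·(7·(37/2−(37/2)) + (-10)·(37/2−(-7/2)) + 8·(-7/2−(37/2))) = ½·(0 − 220 − 176) = -198.
[SQR] = ½·((-38/9)·(37/2−(37/2)) + (-10)·(37/2−(245/18)) + 8·(245/18−(37/2))) = ½·(0 − 440/9 − 352/9) = -44, so the P-coordinate is (-44)/(-198) = 2/9.
[PSR] = ½·(7·(245/18−(37/2)) + (-38/9)·(37/2−(-7/2)) + 8·(-7/2−(245/18))) = ½·(-308/9 − 836/9 − 1232/9) = -132, so the Q-coordinate is 2/3.
[PQS] = ½·(7·(37/2−(245/18)) + (-10)·(245/18−(-7/2)) + (-38/9)·(-7/2−(37/2))) = ½·(308/9 − 1540/9 + 836/9) = -22, so the R-coordinate is 1/9.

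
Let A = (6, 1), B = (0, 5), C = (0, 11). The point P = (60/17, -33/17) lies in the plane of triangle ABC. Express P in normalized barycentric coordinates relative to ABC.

Signed area of the reference triangle: [ABC] = ½·(6·(5−11) + 0·(11−1) + 0·(1−5)) = ½·(-36 + 0 + 0) = -18.
[PBC] = ½·((60/17)·(5−11) + 0·(11−(-33/17)) + 0·(-33/17−5)) = ½·(-360/17 + 0 + 0) = -180/17, so the A-coordinate is (-180/17)/(-18) = 10/17.
[APC] = ½·(6·(-33/17−11) + (60/17)·(11−1) + 0·(1−(-33/17))) = ½·(-1320/17 + 600/17 + 0) = -360/17, so the B-coordinate is 20/17.
[ABP] = ½·(6·(5−(-33/17)) + 0·(-33/17−1) + (60/17)·(1−5)) = ½·(708/17 + 0 − 240/17) = 234/17, so the C-coordinate is -13/17.
Check: 10/17 + 20/17 − 13/17 = 1.

(10/17, 20/17, -13/17)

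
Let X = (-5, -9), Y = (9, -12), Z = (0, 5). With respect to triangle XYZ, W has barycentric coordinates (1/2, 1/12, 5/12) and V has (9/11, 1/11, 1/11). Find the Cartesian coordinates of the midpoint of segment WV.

Barycentric coordinates of the midpoint are the average: (29/44, 23/264, 67/264).
Converting: (29/44)·X + (23/264)·Y + (67/264)·Z = (-221/88, -137/24).

(-221/88, -137/24)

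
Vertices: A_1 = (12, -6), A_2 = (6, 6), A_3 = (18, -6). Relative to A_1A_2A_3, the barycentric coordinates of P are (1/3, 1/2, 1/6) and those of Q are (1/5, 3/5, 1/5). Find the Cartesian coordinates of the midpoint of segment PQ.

(49/5, 3/5)

Barycentric coordinates of the midpoint are the average: (4/15, 11/20, 11/60).
Converting: (4/15)·A_1 + (11/20)·A_2 + (11/60)·A_3 = (49/5, 3/5).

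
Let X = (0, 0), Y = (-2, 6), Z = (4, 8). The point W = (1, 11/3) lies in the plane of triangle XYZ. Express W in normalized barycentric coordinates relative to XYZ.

(1/2, 1/6, 1/3)

Signed area of the reference triangle: [XYZ] = ½·(0·(6−8) + (-2)·(8−0) + 4·(0−6)) = ½·(0 − 16 − 24) = -20.
[WYZ] = ½·(1·(6−8) + (-2)·(8−(11/3)) + 4·(11/3−6)) = ½·(-2 − 26/3 − 28/3) = -10, so the X-coordinate is (-10)/(-20) = 1/2.
[XWZ] = ½·(0·(11/3−8) + 1·(8−0) + 4·(0−(11/3))) = ½·(0 + 8 − 44/3) = -10/3, so the Y-coordinate is 1/6.
[XYW] = ½·(0·(6−(11/3)) + (-2)·(11/3−0) + 1·(0−6)) = ½·(0 − 22/3 − 6) = -20/3, so the Z-coordinate is 1/3.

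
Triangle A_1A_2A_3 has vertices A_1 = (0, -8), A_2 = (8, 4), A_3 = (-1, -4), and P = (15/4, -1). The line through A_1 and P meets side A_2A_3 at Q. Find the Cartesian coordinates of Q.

(5, 4/3)

Barycentric coordinates of P with respect to A_1A_2A_3: (1/4, 1/2, 1/4).
On side A_2A_3 the A_1-coordinate is zero; dropping P's A_1-weight 1/4 and renormalizing the remaining 1/2 : 1/4 gives weights 2/3, 1/3 on A_2, A_3.
Q = (2/3)·(8, 4) + (1/3)·(-1, -4) = (5, 4/3).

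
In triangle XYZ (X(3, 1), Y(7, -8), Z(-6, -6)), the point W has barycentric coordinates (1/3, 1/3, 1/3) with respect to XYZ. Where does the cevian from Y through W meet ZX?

Line YW meets ZX where the Y-coordinate vanishes; zeroing W's Y-weight and renormalizing leaves Z, X-weights 1/3 : 1/3 → (1/2, 1/2).
So V = (1/2)·Z + (1/2)·X = (-3/2, -5/2).

(-3/2, -5/2)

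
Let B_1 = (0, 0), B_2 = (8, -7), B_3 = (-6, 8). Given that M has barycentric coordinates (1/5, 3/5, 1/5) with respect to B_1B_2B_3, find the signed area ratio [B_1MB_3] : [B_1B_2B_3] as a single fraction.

The signed ratio [B_1MB_3]/[B_1B_2B_3] equals the barycentric coordinate of M at vertex B_2, which is 3/5.

3/5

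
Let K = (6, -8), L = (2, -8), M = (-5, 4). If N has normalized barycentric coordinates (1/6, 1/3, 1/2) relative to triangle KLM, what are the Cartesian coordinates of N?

(-5/6, -2)

N = (1/6)·K + (1/3)·L + (1/2)·M.
x-coordinate: (1/6)·6 + (1/3)·2 + (1/2)·(-5) = -5/6.
y-coordinate: (1/6)·(-8) + (1/3)·(-8) + (1/2)·4 = -2.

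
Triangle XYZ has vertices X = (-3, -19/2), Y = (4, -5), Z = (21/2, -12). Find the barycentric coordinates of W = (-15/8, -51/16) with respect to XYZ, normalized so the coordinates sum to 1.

Signed area of the reference triangle: [XYZ] = ½·((-3)·(-5−(-12)) + 4·(-12−(-19/2)) + (21/2)·(-19/2−(-5))) = ½·(-21 − 10 − 189/4) = -313/8.
[WYZ] = ½·((-15/8)·(-5−(-12)) + 4·(-12−(-51/16)) + (21/2)·(-51/16−(-5))) = ½·(-105/8 − 141/4 + 609/32) = -939/64, so the X-coordinate is (-939/64)/(-313/8) = 3/8.
[XWZ] = ½·((-3)·(-51/16−(-12)) + (-15/8)·(-12−(-19/2)) + (21/2)·(-19/2−(-51/16))) = ½·(-423/16 + 75/16 − 2121/32) = -2817/64, so the Y-coordinate is 9/8.
[XYW] = ½·((-3)·(-5−(-51/16)) + 4·(-51/16−(-19/2)) + (-15/8)·(-19/2−(-5))) = ½·(87/16 + 101/4 + 135/16) = 313/16, so the Z-coordinate is -1/2.
Check: 3/8 + 9/8 − 1/2 = 1.

(3/8, 9/8, -1/2)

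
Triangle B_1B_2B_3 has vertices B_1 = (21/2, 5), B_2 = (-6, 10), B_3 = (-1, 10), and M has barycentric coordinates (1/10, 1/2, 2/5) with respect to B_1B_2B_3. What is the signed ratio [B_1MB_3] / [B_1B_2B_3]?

The signed ratio [B_1MB_3]/[B_1B_2B_3] equals the barycentric coordinate of M at vertex B_2, which is 1/2.

1/2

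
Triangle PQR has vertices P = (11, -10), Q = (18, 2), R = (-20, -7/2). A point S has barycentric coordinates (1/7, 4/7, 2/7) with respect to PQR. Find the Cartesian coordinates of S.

(43/7, -9/7)

S = (1/7)·P + (4/7)·Q + (2/7)·R.
x-coordinate: (1/7)·11 + (4/7)·18 + (2/7)·(-20) = 43/7.
y-coordinate: (1/7)·(-10) + (4/7)·2 + (2/7)·(-7/2) = -9/7.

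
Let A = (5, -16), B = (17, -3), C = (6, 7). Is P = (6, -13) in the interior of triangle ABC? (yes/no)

Barycentric coordinates of P: (220/263, 20/263, 23/263).
The three coordinates are positive, positive, positive; a point is interior exactly when all three are positive.

yes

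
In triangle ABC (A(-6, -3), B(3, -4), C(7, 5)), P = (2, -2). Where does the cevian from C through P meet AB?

Barycentric coordinates of P with respect to ABC: (1/5, 3/5, 1/5).
On side AB the C-coordinate is zero; dropping P's C-weight 1/5 and renormalizing the remaining 1/5 : 3/5 gives weights 1/4, 3/4 on A, B.
Q = (1/4)·(-6, -3) + (3/4)·(3, -4) = (3/4, -15/4).

(3/4, -15/4)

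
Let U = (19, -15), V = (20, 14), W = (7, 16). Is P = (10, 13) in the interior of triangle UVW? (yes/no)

Barycentric coordinates of P: (33/379, 57/379, 289/379).
The three coordinates are positive, positive, positive; a point is interior exactly when all three are positive.

yes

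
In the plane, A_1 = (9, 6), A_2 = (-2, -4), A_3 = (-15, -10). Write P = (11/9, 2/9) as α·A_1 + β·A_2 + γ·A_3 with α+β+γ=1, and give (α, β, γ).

(5/9, 2/9, 2/9)

Signed area of the reference triangle: [A_1A_2A_3] = ½·(9·(-4−(-10)) + (-2)·(-10−6) + (-15)·(6−(-4))) = ½·(54 + 32 − 150) = -32.
[PA_2A_3] = ½·((11/9)·(-4−(-10)) + (-2)·(-10−(2/9)) + (-15)·(2/9−(-4))) = ½·(22/3 + 184/9 − 190/3) = -160/9, so the A_1-coordinate is (-160/9)/(-32) = 5/9.
[A_1PA_3] = ½·(9·(2/9−(-10)) + (11/9)·(-10−6) + (-15)·(6−(2/9))) = ½·(92 − 176/9 − 260/3) = -64/9, so the A_2-coordinate is 2/9.
[A_1A_2P] = ½·(9·(-4−(2/9)) + (-2)·(2/9−6) + (11/9)·(6−(-4))) = ½·(-38 + 104/9 + 110/9) = -64/9, so the A_3-coordinate is 2/9.
Check: 5/9 + 2/9 + 2/9 = 1.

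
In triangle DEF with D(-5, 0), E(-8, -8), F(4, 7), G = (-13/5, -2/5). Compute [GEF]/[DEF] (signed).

[DEF] = ½·((-5)·(-8−7) + (-8)·(7−0) + 4·(0−(-8))) = ½·(75 − 56 + 32) = 51/2.
[GEF] = ½·((-13/5)·(-8−7) + (-8)·(7−(-2/5)) + 4·(-2/5−(-8))) = ½·(39 − 296/5 + 152/5) = 51/10, so the ratio is (51/10)/(51/2) = 1/5.

1/5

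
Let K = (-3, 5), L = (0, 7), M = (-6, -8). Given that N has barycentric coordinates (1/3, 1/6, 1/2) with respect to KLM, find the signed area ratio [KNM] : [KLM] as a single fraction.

1/6

The signed ratio [KNM]/[KLM] equals the barycentric coordinate of N at vertex L, which is 1/6.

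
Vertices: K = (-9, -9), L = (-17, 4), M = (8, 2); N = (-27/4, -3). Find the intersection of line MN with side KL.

Barycentric coordinates of N with respect to KLM: (1/2, 1/4, 1/4).
On side KL the M-coordinate is zero; dropping N's M-weight 1/4 and renormalizing the remaining 1/2 : 1/4 gives weights 2/3, 1/3 on K, L.
J = (2/3)·(-9, -9) + (1/3)·(-17, 4) = (-35/3, -14/3).

(-35/3, -14/3)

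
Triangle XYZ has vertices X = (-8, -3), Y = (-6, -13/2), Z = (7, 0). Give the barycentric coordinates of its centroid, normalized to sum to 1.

(1/3, 1/3, 1/3)

The centroid is the average of the vertices, so each weight is 1/3.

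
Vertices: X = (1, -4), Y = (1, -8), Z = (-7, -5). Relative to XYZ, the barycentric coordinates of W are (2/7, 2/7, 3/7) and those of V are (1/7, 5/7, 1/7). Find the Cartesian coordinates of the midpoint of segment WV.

(-9/7, -44/7)

Barycentric coordinates of the midpoint are the average: (3/14, 1/2, 2/7).
Converting: (3/14)·X + (1/2)·Y + (2/7)·Z = (-9/7, -44/7).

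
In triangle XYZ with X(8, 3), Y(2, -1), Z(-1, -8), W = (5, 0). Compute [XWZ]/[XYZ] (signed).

1/5

[XYZ] = ½·(8·(-1−(-8)) + 2·(-8−3) + (-1)·(3−(-1))) = ½·(56 − 22 − 4) = 15.
[XWZ] = ½·(8·(0−(-8)) + 5·(-8−3) + (-1)·(3−0)) = ½·(64 − 55 − 3) = 3, so the ratio is 3/15 = 1/5.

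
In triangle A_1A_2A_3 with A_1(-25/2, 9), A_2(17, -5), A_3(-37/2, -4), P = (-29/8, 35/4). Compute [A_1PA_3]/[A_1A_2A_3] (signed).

[A_1A_2A_3] = ½·((-25/2)·(-5−(-4)) + 17·(-4−9) + (-37/2)·(9−(-5))) = ½·(25/2 − 221 − 259) = -935/4.
[A_1PA_3] = ½·((-25/2)·(35/4−(-4)) + (-29/8)·(-4−9) + (-37/2)·(9−(35/4))) = ½·(-1275/8 + 377/8 − 37/8) = -935/16, so the ratio is (-935/16)/(-935/4) = 1/4.

1/4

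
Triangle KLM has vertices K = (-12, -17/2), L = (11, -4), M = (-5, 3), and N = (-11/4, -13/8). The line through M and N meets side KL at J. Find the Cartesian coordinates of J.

(-1/2, -25/4)

Barycentric coordinates of N with respect to KLM: (1/4, 1/4, 1/2).
On side KL the M-coordinate is zero; dropping N's M-weight 1/2 and renormalizing the remaining 1/4 : 1/4 gives weights 1/2, 1/2 on K, L.
J = (1/2)·(-12, -17/2) + (1/2)·(11, -4) = (-1/2, -25/4).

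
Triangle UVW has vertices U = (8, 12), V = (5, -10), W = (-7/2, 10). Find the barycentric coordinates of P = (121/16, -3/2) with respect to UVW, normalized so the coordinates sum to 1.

(1/2, 5/8, -1/8)

Signed area of the reference triangle: [UVW] = ½·(8·(-10−10) + 5·(10−12) + (-7/2)·(12−(-10))) = ½·(-160 − 10 − 77) = -247/2.
[PVW] = ½·((121/16)·(-10−10) + 5·(10−(-3/2)) + (-7/2)·(-3/2−(-10))) = ½·(-605/4 + 115/2 − 119/4) = -247/4, so the U-coordinate is (-247/4)/(-247/2) = 1/2.
[UPW] = ½·(8·(-3/2−10) + (121/16)·(10−12) + (-7/2)·(12−(-3/2))) = ½·(-92 − 121/8 − 189/4) = -1235/16, so the V-coordinate is 5/8.
[UVP] = ½·(8·(-10−(-3/2)) + 5·(-3/2−12) + (121/16)·(12−(-10))) = ½·(-68 − 135/2 + 1331/8) = 247/16, so the W-coordinate is -1/8.
Check: 1/2 + 5/8 − 1/8 = 1.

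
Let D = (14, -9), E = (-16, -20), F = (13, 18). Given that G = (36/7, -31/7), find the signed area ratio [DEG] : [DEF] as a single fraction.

2/7

[DEF] = ½·(14·(-20−18) + (-16)·(18−(-9)) + 13·(-9−(-20))) = ½·(-532 − 432 + 143) = -821/2.
[DEG] = ½·(14·(-20−(-31/7)) + (-16)·(-31/7−(-9)) + (36/7)·(-9−(-20))) = ½·(-218 − 512/7 + 396/7) = -821/7, so the ratio is (-821/7)/(-821/2) = 2/7.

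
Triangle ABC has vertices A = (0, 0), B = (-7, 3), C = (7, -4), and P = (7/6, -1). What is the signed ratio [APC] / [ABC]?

[ABC] = ½·(0·(3−(-4)) + (-7)·(-4−0) + 7·(0−3)) = ½·(0 + 28 − 21) = 7/2.
[APC] = ½·(0·(-1−(-4)) + (7/6)·(-4−0) + 7·(0−(-1))) = ½·(0 − 14/3 + 7) = 7/6, so the ratio is (7/6)/(7/2) = 1/3.

1/3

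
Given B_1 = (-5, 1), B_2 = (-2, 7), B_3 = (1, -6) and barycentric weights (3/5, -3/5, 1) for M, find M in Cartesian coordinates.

(-4/5, -48/5)

M = (3/5)·B_1 + (-3/5)·B_2 + 1·B_3.
x-coordinate: (3/5)·(-5) + (-3/5)·(-2) + 1·1 = -4/5.
y-coordinate: (3/5)·1 + (-3/5)·7 + 1·(-6) = -48/5.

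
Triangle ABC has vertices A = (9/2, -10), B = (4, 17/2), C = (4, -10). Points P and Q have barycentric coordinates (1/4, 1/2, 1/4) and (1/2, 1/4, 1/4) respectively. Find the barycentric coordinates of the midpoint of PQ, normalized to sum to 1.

(3/8, 3/8, 1/4)

Since both coordinate triples sum to 1, the midpoint's barycentrics are the componentwise average.
(1/4+1/2)/2 = 3/8; similarly 3/8 and 1/4.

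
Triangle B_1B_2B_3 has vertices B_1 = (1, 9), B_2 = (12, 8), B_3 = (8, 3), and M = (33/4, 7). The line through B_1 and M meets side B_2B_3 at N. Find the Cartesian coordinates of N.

Barycentric coordinates of M with respect to B_1B_2B_3: (1/4, 1/2, 1/4).
On side B_2B_3 the B_1-coordinate is zero; dropping M's B_1-weight 1/4 and renormalizing the remaining 1/2 : 1/4 gives weights 2/3, 1/3 on B_2, B_3.
N = (2/3)·(12, 8) + (1/3)·(8, 3) = (32/3, 19/3).

(32/3, 19/3)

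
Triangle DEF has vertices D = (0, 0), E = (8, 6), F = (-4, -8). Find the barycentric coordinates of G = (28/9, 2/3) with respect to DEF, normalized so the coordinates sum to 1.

(1/9, 5/9, 1/3)

Signed area of the reference triangle: [DEF] = ½·(0·(6−(-8)) + 8·(-8−0) + (-4)·(0−6)) = ½·(0 − 64 + 24) = -20.
[GEF] = ½·((28/9)·(6−(-8)) + 8·(-8−(2/3)) + (-4)·(2/3−6)) = ½·(392/9 − 208/3 + 64/3) = -20/9, so the D-coordinate is (-20/9)/(-20) = 1/9.
[DGF] = ½·(0·(2/3−(-8)) + (28/9)·(-8−0) + (-4)·(0−(2/3))) = ½·(0 − 224/9 + 8/3) = -100/9, so the E-coordinate is 5/9.
[DEG] = ½·(0·(6−(2/3)) + 8·(2/3−0) + (28/9)·(0−6)) = ½·(0 + 16/3 − 56/3) = -20/3, so the F-coordinate is 1/3.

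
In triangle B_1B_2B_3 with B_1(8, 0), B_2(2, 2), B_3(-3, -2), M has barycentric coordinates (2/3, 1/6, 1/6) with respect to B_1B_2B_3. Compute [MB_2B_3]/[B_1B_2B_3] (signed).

2/3

The signed ratio [MB_2B_3]/[B_1B_2B_3] equals the barycentric coordinate of M at vertex B_1, which is 2/3.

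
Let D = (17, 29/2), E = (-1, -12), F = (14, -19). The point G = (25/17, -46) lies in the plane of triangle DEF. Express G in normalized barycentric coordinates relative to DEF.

(-16/17, 11/17, 22/17)

Signed area of the reference triangle: [DEF] = ½·(17·(-12−(-19)) + (-1)·(-19−(29/2)) + 14·(29/2−(-12))) = ½·(119 + 67/2 + 371) = 1047/4.
[GEF] = ½·((25/17)·(-12−(-19)) + (-1)·(-19−(-46)) + 14·(-46−(-12))) = ½·(175/17 − 27 − 476) = -4188/17, so the D-coordinate is (-4188/17)/(1047/4) = -16/17.
[DGF] = ½·(17·(-46−(-19)) + (25/17)·(-19−(29/2)) + 14·(29/2−(-46))) = ½·(-459 − 1675/34 + 847) = 11517/68, so the E-coordinate is 11/17.
[DEG] = ½·(17·(-12−(-46)) + (-1)·(-46−(29/2)) + (25/17)·(29/2−(-12))) = ½·(578 + 121/2 + 1325/34) = 11517/34, so the F-coordinate is 22/17.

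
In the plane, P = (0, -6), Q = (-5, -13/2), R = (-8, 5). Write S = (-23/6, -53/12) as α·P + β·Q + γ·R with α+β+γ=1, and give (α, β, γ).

Signed area of the reference triangle: [PQR] = ½·(0·(-13/2−5) + (-5)·(5−(-6)) + (-8)·(-6−(-13/2))) = ½·(0 − 55 − 4) = -59/2.
[SQR] = ½·((-23/6)·(-13/2−5) + (-5)·(5−(-53/12)) + (-8)·(-53/12−(-13/2))) = ½·(529/12 − 565/12 − 50/3) = -59/6, so the P-coordinate is (-59/6)/(-59/2) = 1/3.
[PSR] = ½·(0·(-53/12−5) + (-23/6)·(5−(-6)) + (-8)·(-6−(-53/12))) = ½·(0 − 253/6 + 38/3) = -59/4, so the Q-coordinate is 1/2.
[PQS] = ½·(0·(-13/2−(-53/12)) + (-5)·(-53/12−(-6)) + (-23/6)·(-6−(-13/2))) = ½·(0 − 95/12 − 23/12) = -59/12, so the R-coordinate is 1/6.
Check: 1/3 + 1/2 + 1/6 = 1.

(1/3, 1/2, 1/6)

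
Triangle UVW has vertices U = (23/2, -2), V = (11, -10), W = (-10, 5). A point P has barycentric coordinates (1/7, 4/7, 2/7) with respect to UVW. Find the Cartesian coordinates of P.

(71/14, -32/7)

P = (1/7)·U + (4/7)·V + (2/7)·W.
x-coordinate: (1/7)·(23/2) + (4/7)·11 + (2/7)·(-10) = 71/14.
y-coordinate: (1/7)·(-2) + (4/7)·(-10) + (2/7)·5 = -32/7.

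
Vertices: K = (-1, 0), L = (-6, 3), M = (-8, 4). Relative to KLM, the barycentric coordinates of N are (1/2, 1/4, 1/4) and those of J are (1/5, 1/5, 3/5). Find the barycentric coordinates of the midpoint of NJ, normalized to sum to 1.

Since both coordinate triples sum to 1, the midpoint's barycentrics are the componentwise average.
(1/2+1/5)/2 = 7/20; similarly 9/40 and 17/40.

(7/20, 9/40, 17/40)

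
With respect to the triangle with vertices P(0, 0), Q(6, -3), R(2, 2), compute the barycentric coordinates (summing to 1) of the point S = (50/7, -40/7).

(2/7, 10/7, -5/7)

Signed area of the reference triangle: [PQR] = ½·(0·(-3−2) + 6·(2−0) + 2·(0−(-3))) = ½·(0 + 12 + 6) = 9.
[SQR] = ½·((50/7)·(-3−2) + 6·(2−(-40/7)) + 2·(-40/7−(-3))) = ½·(-250/7 + 324/7 − 38/7) = 18/7, so the P-coordinate is (18/7)/9 = 2/7.
[PSR] = ½·(0·(-40/7−2) + (50/7)·(2−0) + 2·(0−(-40/7))) = ½·(0 + 100/7 + 80/7) = 90/7, so the Q-coordinate is 10/7.
[PQS] = ½·(0·(-3−(-40/7)) + 6·(-40/7−0) + (50/7)·(0−(-3))) = ½·(0 − 240/7 + 150/7) = -45/7, so the R-coordinate is -5/7.
Check: 2/7 + 10/7 − 5/7 = 1.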